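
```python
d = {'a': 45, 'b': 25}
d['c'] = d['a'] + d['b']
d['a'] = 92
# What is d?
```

After line 1: d = {'a': 45, 'b': 25}
After line 2 (d['c'] = 45 + 25): d = {'a': 45, 'b': 25, 'c': 70}
After line 3: d = {'a': 92, 'b': 25, 'c': 70}

{'a': 92, 'b': 25, 'c': 70}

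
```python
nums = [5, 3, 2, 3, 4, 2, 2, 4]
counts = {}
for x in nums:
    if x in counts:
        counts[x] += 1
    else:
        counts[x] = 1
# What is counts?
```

Initial: counts = {}, nums = [5, 3, 2, 3, 4, 2, 2, 4]
See 5: counts = {5: 1}
See 3: counts = {5: 1, 3: 1}
See 2: counts = {5: 1, 3: 1, 2: 1}
See 3: counts = {5: 1, 3: 2, 2: 1}
See 4: counts = {5: 1, 3: 2, 2: 1, 4: 1}
See 2: counts = {5: 1, 3: 2, 2: 2, 4: 1}
See 2: counts = {5: 1, 3: 2, 2: 3, 4: 1}
See 4: counts = {5: 1, 3: 2, 2: 3, 4: 2}

{5: 1, 3: 2, 2: 3, 4: 2}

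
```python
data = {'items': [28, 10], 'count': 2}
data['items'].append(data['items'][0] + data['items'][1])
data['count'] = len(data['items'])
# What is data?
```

After line 1: data = {'items': [28, 10], 'count': 2}
After line 2 (append 28 + 10 = 38): data = {'items': [28, 10, 38], 'count': 2}
After line 3 (count = len(items) = 3): data = {'items': [28, 10, 38], 'count': 3}

{'items': [28, 10, 38], 'count': 3}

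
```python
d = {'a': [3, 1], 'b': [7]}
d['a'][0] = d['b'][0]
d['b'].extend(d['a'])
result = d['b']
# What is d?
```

After line 1: d = {'a': [3, 1], 'b': [7]}
After line 2 (a[0] = b[0] = 7): d = {'a': [7, 1], 'b': [7]}
After line 3 (b.extend(a) appends [7, 1]): d = {'a': [7, 1], 'b': [7, 7, 1]}
After line 4: result = d['b'] = [7, 7, 1]

{'a': [7, 1], 'b': [7, 7, 1]}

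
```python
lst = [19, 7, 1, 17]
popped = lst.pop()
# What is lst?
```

[19, 7, 1]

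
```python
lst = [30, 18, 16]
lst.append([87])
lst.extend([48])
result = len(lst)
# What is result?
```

After line 1: lst = [30, 18, 16]
After line 2 (append adds [87] as single element): lst = [30, 18, 16, [87]]
After line 3 (extend unpacks [48], adds 48): lst = [30, 18, 16, [87], 48]
After line 4: result = len(lst) = 5

5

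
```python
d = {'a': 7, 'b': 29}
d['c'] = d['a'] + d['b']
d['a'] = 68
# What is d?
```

After line 1: d = {'a': 7, 'b': 29}
After line 2 (d['c'] = 7 + 29): d = {'a': 7, 'b': 29, 'c': 36}
After line 3: d = {'a': 68, 'b': 29, 'c': 36}

{'a': 68, 'b': 29, 'c': 36}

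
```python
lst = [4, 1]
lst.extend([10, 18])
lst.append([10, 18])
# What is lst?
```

After line 1: lst = [4, 1]
After line 2 (extend unpacks [10, 18]): lst = [4, 1, 10, 18]
After line 3 (append adds [10, 18] as single element): lst = [4, 1, 10, 18, [10, 18]]

[4, 1, 10, 18, [10, 18]]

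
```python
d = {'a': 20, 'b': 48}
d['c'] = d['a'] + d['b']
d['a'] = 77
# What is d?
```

After line 1: d = {'a': 20, 'b': 48}
After line 2 (d['c'] = 20 + 48): d = {'a': 20, 'b': 48, 'c': 68}
After line 3: d = {'a': 77, 'b': 48, 'c': 68}

{'a': 77, 'b': 48, 'c': 68}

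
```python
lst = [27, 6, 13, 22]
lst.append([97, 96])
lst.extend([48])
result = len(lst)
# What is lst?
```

After line 1: lst = [27, 6, 13, 22]
After line 2 (append adds [97, 96] as single element): lst = [27, 6, 13, 22, [97, 96]]
After line 3 (extend unpacks [48], adds 48): lst = [27, 6, 13, 22, [97, 96], 48]
After line 4: result = len(lst) = 6

[27, 6, 13, 22, [97, 96], 48]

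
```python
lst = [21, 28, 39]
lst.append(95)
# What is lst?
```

[21, 28, 39, 95]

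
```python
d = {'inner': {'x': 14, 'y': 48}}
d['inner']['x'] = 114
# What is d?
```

After line 1: d = {'inner': {'x': 14, 'y': 48}}
After line 2 (inner x overwritten): d = {'inner': {'x': 114, 'y': 48}}

{'inner': {'x': 114, 'y': 48}}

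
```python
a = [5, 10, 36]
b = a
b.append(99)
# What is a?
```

After line 1: a = [5, 10, 36]
After line 2 (b = a is an alias, same object): a = [5, 10, 36], b = [5, 10, 36]
After line 3 (b.append mutates the shared list): a = [5, 10, 36, 99], b = [5, 10, 36, 99]

[5, 10, 36, 99]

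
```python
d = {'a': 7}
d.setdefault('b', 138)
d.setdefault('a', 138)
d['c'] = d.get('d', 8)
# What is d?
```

After line 1: d = {'a': 7}
After line 2 (setdefault adds 'b'=138): d = {'a': 7, 'b': 138}
After line 3 (setdefault 'a' no-op, already exists): d = {'a': 7, 'b': 138}
After line 4 (get('d', 8) returns default since 'd' not in d): d = {'a': 7, 'b': 138, 'c': 8}

{'a': 7, 'b': 138, 'c': 8}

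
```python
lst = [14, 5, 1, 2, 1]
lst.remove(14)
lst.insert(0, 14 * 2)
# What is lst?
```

After line 1: lst = [14, 5, 1, 2, 1]
After line 2 (remove first 14): lst = [5, 1, 2, 1]
After line 3 (insert 28 at index 0): lst = [28, 5, 1, 2, 1]

[28, 5, 1, 2, 1]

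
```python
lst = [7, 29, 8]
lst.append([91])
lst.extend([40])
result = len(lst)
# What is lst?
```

After line 1: lst = [7, 29, 8]
After line 2 (append adds [91] as single element): lst = [7, 29, 8, [91]]
After line 3 (extend unpacks [40], adds 40): lst = [7, 29, 8, [91], 40]
After line 4: result = len(lst) = 5

[7, 29, 8, [91], 40]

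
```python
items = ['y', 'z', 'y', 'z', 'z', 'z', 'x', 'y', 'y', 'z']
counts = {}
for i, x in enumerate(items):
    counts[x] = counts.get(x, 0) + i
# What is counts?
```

Initial: counts = {}, items = ['y', 'z', 'y', 'z', 'z', 'z', 'x', 'y', 'y', 'z']
i=0, x='y': counts = {'y': 0}
i=1, x='z': counts = {'y': 0, 'z': 1}
i=2, x='y': counts = {'y': 2, 'z': 1}
i=3, x='z': counts = {'y': 2, 'z': 4}
i=4, x='z': counts = {'y': 2, 'z': 8}
i=5, x='z': counts = {'y': 2, 'z': 13}
i=6, x='x': counts = {'y': 2, 'z': 13, 'x': 6}
i=7, x='y': counts = {'y': 9, 'z': 13, 'x': 6}
i=8, x='y': counts = {'y': 17, 'z': 13, 'x': 6}
i=9, x='z': counts = {'y': 17, 'z': 22, 'x': 6}

{'y': 17, 'z': 22, 'x': 6}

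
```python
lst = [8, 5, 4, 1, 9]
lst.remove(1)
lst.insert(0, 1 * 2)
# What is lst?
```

After line 1: lst = [8, 5, 4, 1, 9]
After line 2 (remove first 1): lst = [8, 5, 4, 9]
After line 3 (insert 2 at index 0): lst = [2, 8, 5, 4, 9]

[2, 8, 5, 4, 9]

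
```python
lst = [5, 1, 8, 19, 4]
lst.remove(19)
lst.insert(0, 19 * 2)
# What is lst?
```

After line 1: lst = [5, 1, 8, 19, 4]
After line 2 (remove first 19): lst = [5, 1, 8, 4]
After line 3 (insert 38 at index 0): lst = [38, 5, 1, 8, 4]

[38, 5, 1, 8, 4]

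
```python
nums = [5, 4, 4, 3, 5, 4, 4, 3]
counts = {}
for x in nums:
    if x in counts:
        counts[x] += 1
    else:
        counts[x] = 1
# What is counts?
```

Initial: counts = {}, nums = [5, 4, 4, 3, 5, 4, 4, 3]
See 5: counts = {5: 1}
See 4: counts = {5: 1, 4: 1}
See 4: counts = {5: 1, 4: 2}
See 3: counts = {5: 1, 4: 2, 3: 1}
See 5: counts = {5: 2, 4: 2, 3: 1}
See 4: counts = {5: 2, 4: 3, 3: 1}
See 4: counts = {5: 2, 4: 4, 3: 1}
See 3: counts = {5: 2, 4: 4, 3: 2}

{5: 2, 4: 4, 3: 2}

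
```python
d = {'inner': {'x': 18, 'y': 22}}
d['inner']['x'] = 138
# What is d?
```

After line 1: d = {'inner': {'x': 18, 'y': 22}}
After line 2 (inner x overwritten): d = {'inner': {'x': 138, 'y': 22}}

{'inner': {'x': 138, 'y': 22}}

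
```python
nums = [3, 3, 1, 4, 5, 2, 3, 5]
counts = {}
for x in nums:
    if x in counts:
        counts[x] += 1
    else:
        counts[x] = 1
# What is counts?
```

Initial: counts = {}, nums = [3, 3, 1, 4, 5, 2, 3, 5]
See 3: counts = {3: 1}
See 3: counts = {3: 2}
See 1: counts = {3: 2, 1: 1}
See 4: counts = {3: 2, 1: 1, 4: 1}
See 5: counts = {3: 2, 1: 1, 4: 1, 5: 1}
See 2: counts = {3: 2, 1: 1, 4: 1, 5: 1, 2: 1}
See 3: counts = {3: 3, 1: 1, 4: 1, 5: 1, 2: 1}
See 5: counts = {3: 3, 1: 1, 4: 1, 5: 2, 2: 1}

{3: 3, 1: 1, 4: 1, 5: 2, 2: 1}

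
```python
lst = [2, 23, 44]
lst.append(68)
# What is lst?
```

[2, 23, 44, 68]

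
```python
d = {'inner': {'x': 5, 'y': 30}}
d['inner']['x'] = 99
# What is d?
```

After line 1: d = {'inner': {'x': 5, 'y': 30}}
After line 2 (inner x overwritten): d = {'inner': {'x': 99, 'y': 30}}

{'inner': {'x': 99, 'y': 30}}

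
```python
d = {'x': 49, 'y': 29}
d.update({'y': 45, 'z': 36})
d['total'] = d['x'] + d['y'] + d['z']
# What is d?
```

After line 1: d = {'x': 49, 'y': 29}
After line 2 (y overwritten, z added): d = {'x': 49, 'y': 45, 'z': 36}
After line 3 (total = 49 + 45 + 36 = 130): d = {'x': 49, 'y': 45, 'z': 36, 'total': 130}

{'x': 49, 'y': 45, 'z': 36, 'total': 130}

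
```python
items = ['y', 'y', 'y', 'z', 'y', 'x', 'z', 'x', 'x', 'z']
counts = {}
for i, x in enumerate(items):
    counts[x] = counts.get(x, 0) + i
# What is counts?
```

Initial: counts = {}, items = ['y', 'y', 'y', 'z', 'y', 'x', 'z', 'x', 'x', 'z']
i=0, x='y': counts = {'y': 0}
i=1, x='y': counts = {'y': 1}
i=2, x='y': counts = {'y': 3}
i=3, x='z': counts = {'y': 3, 'z': 3}
i=4, x='y': counts = {'y': 7, 'z': 3}
i=5, x='x': counts = {'y': 7, 'z': 3, 'x': 5}
i=6, x='z': counts = {'y': 7, 'z': 9, 'x': 5}
i=7, x='x': counts = {'y': 7, 'z': 9, 'x': 12}
i=8, x='x': counts = {'y': 7, 'z': 9, 'x': 20}
i=9, x='z': counts = {'y': 7, 'z': 18, 'x': 20}

{'y': 7, 'z': 18, 'x': 20}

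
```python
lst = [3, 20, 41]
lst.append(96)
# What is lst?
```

[3, 20, 41, 96]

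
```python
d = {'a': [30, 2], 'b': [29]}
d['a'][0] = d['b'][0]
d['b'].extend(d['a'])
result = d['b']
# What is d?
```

After line 1: d = {'a': [30, 2], 'b': [29]}
After line 2 (a[0] = b[0] = 29): d = {'a': [29, 2], 'b': [29]}
After line 3 (b.extend(a) appends [29, 2]): d = {'a': [29, 2], 'b': [29, 29, 2]}
After line 4: result = d['b'] = [29, 29, 2]

{'a': [29, 2], 'b': [29, 29, 2]}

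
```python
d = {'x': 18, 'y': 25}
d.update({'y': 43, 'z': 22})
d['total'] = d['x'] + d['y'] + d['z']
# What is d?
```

After line 1: d = {'x': 18, 'y': 25}
After line 2 (y overwritten, z added): d = {'x': 18, 'y': 43, 'z': 22}
After line 3 (total = 18 + 43 + 22 = 83): d = {'x': 18, 'y': 43, 'z': 22, 'total': 83}

{'x': 18, 'y': 43, 'z': 22, 'total': 83}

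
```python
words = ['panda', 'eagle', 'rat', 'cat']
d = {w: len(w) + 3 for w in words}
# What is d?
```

{'panda': 8, 'eagle': 8, 'rat': 6, 'cat': 6}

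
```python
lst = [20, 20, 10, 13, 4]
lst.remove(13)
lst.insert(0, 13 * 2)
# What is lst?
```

After line 1: lst = [20, 20, 10, 13, 4]
After line 2 (remove first 13): lst = [20, 20, 10, 4]
After line 3 (insert 26 at index 0): lst = [26, 20, 20, 10, 4]

[26, 20, 20, 10, 4]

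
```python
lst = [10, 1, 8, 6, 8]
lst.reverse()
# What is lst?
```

[8, 6, 8, 1, 10]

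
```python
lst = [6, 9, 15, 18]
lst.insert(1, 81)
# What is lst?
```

[6, 81, 9, 15, 18]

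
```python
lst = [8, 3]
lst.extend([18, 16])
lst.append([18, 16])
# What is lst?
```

After line 1: lst = [8, 3]
After line 2 (extend unpacks [18, 16]): lst = [8, 3, 18, 16]
After line 3 (append adds [18, 16] as single element): lst = [8, 3, 18, 16, [18, 16]]

[8, 3, 18, 16, [18, 16]]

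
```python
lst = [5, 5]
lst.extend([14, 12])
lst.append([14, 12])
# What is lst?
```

After line 1: lst = [5, 5]
After line 2 (extend unpacks [14, 12]): lst = [5, 5, 14, 12]
After line 3 (append adds [14, 12] as single element): lst = [5, 5, 14, 12, [14, 12]]

[5, 5, 14, 12, [14, 12]]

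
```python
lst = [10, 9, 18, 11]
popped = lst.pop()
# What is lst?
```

[10, 9, 18]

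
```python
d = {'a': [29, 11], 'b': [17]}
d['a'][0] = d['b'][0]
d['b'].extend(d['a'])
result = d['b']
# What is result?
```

After line 1: d = {'a': [29, 11], 'b': [17]}
After line 2 (a[0] = b[0] = 17): d = {'a': [17, 11], 'b': [17]}
After line 3 (b.extend(a) appends [17, 11]): d = {'a': [17, 11], 'b': [17, 17, 11]}
After line 4: result = d['b'] = [17, 17, 11]

[17, 17, 11]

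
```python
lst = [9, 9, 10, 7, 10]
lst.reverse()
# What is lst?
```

[10, 7, 10, 9, 9]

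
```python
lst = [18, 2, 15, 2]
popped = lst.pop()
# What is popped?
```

2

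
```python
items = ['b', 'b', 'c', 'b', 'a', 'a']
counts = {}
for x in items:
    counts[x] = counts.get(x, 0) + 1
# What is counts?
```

Initial: counts = {}, items = ['b', 'b', 'c', 'b', 'a', 'a']
See 'b': counts = {'b': 1}
See 'b': counts = {'b': 2}
See 'c': counts = {'b': 2, 'c': 1}
See 'b': counts = {'b': 3, 'c': 1}
See 'a': counts = {'b': 3, 'c': 1, 'a': 1}
See 'a': counts = {'b': 3, 'c': 1, 'a': 2}

{'b': 3, 'c': 1, 'a': 2}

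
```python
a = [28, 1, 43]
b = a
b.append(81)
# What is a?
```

After line 1: a = [28, 1, 43]
After line 2 (b = a is an alias, same object): a = [28, 1, 43], b = [28, 1, 43]
After line 3 (b.append mutates the shared list): a = [28, 1, 43, 81], b = [28, 1, 43, 81]

[28, 1, 43, 81]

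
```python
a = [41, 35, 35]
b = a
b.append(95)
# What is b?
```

After line 1: a = [41, 35, 35]
After line 2 (b = a is an alias, same object): a = [41, 35, 35], b = [41, 35, 35]
After line 3 (b.append mutates the shared list): a = [41, 35, 35, 95], b = [41, 35, 35, 95]

[41, 35, 35, 95]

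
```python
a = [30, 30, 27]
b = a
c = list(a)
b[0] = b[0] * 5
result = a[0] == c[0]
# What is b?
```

After line 1: a = [30, 30, 27]
After line 2 (b = a, alias): a = [30, 30, 27], b = [30, 30, 27]
After line 3 (c = list(a) is a copy, new object): c = [30, 30, 27]
After line 4 (b[0] = 30 * 5 = 150; mutates shared a/b): a = b = [150, 30, 27], c = [30, 30, 27]
After line 5 (a[0] = 150, c[0] = 30; result = False)

[150, 30, 27]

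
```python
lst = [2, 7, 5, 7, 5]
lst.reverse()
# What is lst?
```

[5, 7, 5, 7, 2]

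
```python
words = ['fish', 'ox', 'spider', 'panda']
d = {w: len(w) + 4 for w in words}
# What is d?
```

{'fish': 8, 'ox': 6, 'spider': 10, 'panda': 9}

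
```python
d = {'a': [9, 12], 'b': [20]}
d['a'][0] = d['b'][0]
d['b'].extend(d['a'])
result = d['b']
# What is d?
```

After line 1: d = {'a': [9, 12], 'b': [20]}
After line 2 (a[0] = b[0] = 20): d = {'a': [20, 12], 'b': [20]}
After line 3 (b.extend(a) appends [20, 12]): d = {'a': [20, 12], 'b': [20, 20, 12]}
After line 4: result = d['b'] = [20, 20, 12]

{'a': [20, 12], 'b': [20, 20, 12]}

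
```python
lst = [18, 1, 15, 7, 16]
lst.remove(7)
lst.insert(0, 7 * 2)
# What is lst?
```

After line 1: lst = [18, 1, 15, 7, 16]
After line 2 (remove first 7): lst = [18, 1, 15, 16]
After line 3 (insert 14 at index 0): lst = [14, 18, 1, 15, 16]

[14, 18, 1, 15, 16]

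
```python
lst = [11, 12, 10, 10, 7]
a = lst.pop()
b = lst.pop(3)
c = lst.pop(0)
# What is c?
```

After line 1: lst = [11, 12, 10, 10, 7]
After line 2 (pop() -> a = 7): lst = [11, 12, 10, 10]
After line 3 (pop(3) -> b = 10): lst = [11, 12, 10]
After line 4 (pop(0) -> c = 11): lst = [12, 10]

11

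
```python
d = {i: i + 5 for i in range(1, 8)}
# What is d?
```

{1: 6, 2: 7, 3: 8, 4: 9, 5: 10, 6: 11, 7: 12}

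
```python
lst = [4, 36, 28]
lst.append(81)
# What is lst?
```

[4, 36, 28, 81]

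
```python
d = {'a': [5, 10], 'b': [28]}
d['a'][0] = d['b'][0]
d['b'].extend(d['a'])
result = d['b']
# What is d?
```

After line 1: d = {'a': [5, 10], 'b': [28]}
After line 2 (a[0] = b[0] = 28): d = {'a': [28, 10], 'b': [28]}
After line 3 (b.extend(a) appends [28, 10]): d = {'a': [28, 10], 'b': [28, 28, 10]}
After line 4: result = d['b'] = [28, 28, 10]

{'a': [28, 10], 'b': [28, 28, 10]}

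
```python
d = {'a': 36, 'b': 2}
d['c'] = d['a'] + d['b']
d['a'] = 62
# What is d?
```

After line 1: d = {'a': 36, 'b': 2}
After line 2 (d['c'] = 36 + 2): d = {'a': 36, 'b': 2, 'c': 38}
After line 3: d = {'a': 62, 'b': 2, 'c': 38}

{'a': 62, 'b': 2, 'c': 38}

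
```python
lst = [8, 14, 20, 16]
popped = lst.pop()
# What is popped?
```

16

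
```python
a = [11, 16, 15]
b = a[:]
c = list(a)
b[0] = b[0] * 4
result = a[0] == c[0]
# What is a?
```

After line 1: a = [11, 16, 15]
After line 2 (b = a[:], copy): a = [11, 16, 15], b = [11, 16, 15]
After line 3 (c = list(a) is a copy, new object): c = [11, 16, 15]
After line 4 (b[0] = 11 * 4 = 44; only b mutates (copy)): a = [11, 16, 15], b = [44, 16, 15], c = [11, 16, 15]
After line 5 (a[0] = 11, c[0] = 11; result = True)

[11, 16, 15]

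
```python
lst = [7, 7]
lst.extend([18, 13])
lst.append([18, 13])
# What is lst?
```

After line 1: lst = [7, 7]
After line 2 (extend unpacks [18, 13]): lst = [7, 7, 18, 13]
After line 3 (append adds [18, 13] as single element): lst = [7, 7, 18, 13, [18, 13]]

[7, 7, 18, 13, [18, 13]]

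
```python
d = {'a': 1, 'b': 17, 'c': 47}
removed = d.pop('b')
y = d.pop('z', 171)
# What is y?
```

After line 1: d = {'a': 1, 'b': 17, 'c': 47}
After line 2 (pop 'b' returns 17): d = {'a': 1, 'c': 47}, removed = 17
After line 3 (pop 'z' missing, returns default 171): d = {'a': 1, 'c': 47}, y = 171

171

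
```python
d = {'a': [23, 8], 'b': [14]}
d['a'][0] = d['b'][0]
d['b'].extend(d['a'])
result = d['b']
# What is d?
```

After line 1: d = {'a': [23, 8], 'b': [14]}
After line 2 (a[0] = b[0] = 14): d = {'a': [14, 8], 'b': [14]}
After line 3 (b.extend(a) appends [14, 8]): d = {'a': [14, 8], 'b': [14, 14, 8]}
After line 4: result = d['b'] = [14, 14, 8]

{'a': [14, 8], 'b': [14, 14, 8]}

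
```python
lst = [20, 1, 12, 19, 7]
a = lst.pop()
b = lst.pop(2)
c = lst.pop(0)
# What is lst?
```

After line 1: lst = [20, 1, 12, 19, 7]
After line 2 (pop() -> a = 7): lst = [20, 1, 12, 19]
After line 3 (pop(2) -> b = 12): lst = [20, 1, 19]
After line 4 (pop(0) -> c = 20): lst = [1, 19]

[1, 19]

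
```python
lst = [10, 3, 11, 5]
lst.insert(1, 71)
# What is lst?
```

[10, 71, 3, 11, 5]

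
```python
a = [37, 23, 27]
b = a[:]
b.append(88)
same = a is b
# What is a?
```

After line 1: a = [37, 23, 27]
After line 2 (b = a[:] is a shallow copy, new object): a = [37, 23, 27], b = [37, 23, 27]
After line 3 (append only mutates b): a = [37, 23, 27], b = [37, 23, 27, 88]
After line 4 (same = a is b; different objects -> False): same = False

[37, 23, 27]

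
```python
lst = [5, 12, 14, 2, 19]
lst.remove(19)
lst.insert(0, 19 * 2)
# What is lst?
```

After line 1: lst = [5, 12, 14, 2, 19]
After line 2 (remove first 19): lst = [5, 12, 14, 2]
After line 3 (insert 38 at index 0): lst = [38, 5, 12, 14, 2]

[38, 5, 12, 14, 2]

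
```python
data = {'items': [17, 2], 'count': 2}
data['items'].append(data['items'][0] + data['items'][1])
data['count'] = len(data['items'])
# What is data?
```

After line 1: data = {'items': [17, 2], 'count': 2}
After line 2 (append 17 + 2 = 19): data = {'items': [17, 2, 19], 'count': 2}
After line 3 (count = len(items) = 3): data = {'items': [17, 2, 19], 'count': 3}

{'items': [17, 2, 19], 'count': 3}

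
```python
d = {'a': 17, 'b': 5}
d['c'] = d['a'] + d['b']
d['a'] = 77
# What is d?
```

After line 1: d = {'a': 17, 'b': 5}
After line 2 (d['c'] = 17 + 5): d = {'a': 17, 'b': 5, 'c': 22}
After line 3: d = {'a': 77, 'b': 5, 'c': 22}

{'a': 77, 'b': 5, 'c': 22}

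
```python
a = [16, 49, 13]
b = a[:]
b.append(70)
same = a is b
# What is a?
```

After line 1: a = [16, 49, 13]
After line 2 (b = a[:] is a shallow copy, new object): a = [16, 49, 13], b = [16, 49, 13]
After line 3 (append only mutates b): a = [16, 49, 13], b = [16, 49, 13, 70]
After line 4 (same = a is b; different objects -> False): same = False

[16, 49, 13]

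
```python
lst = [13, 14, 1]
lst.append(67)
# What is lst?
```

[13, 14, 1, 67]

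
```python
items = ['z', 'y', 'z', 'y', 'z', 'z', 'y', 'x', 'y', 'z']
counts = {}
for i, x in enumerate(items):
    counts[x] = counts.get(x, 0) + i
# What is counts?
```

Initial: counts = {}, items = ['z', 'y', 'z', 'y', 'z', 'z', 'y', 'x', 'y', 'z']
i=0, x='z': counts = {'z': 0}
i=1, x='y': counts = {'z': 0, 'y': 1}
i=2, x='z': counts = {'z': 2, 'y': 1}
i=3, x='y': counts = {'z': 2, 'y': 4}
i=4, x='z': counts = {'z': 6, 'y': 4}
i=5, x='z': counts = {'z': 11, 'y': 4}
i=6, x='y': counts = {'z': 11, 'y': 10}
i=7, x='x': counts = {'z': 11, 'y': 10, 'x': 7}
i=8, x='y': counts = {'z': 11, 'y': 18, 'x': 7}
i=9, x='z': counts = {'z': 20, 'y': 18, 'x': 7}

{'z': 20, 'y': 18, 'x': 7}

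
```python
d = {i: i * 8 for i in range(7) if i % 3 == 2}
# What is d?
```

{2: 16, 5: 40}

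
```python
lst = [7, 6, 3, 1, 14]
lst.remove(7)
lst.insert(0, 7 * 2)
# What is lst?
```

After line 1: lst = [7, 6, 3, 1, 14]
After line 2 (remove first 7): lst = [6, 3, 1, 14]
After line 3 (insert 14 at index 0): lst = [14, 6, 3, 1, 14]

[14, 6, 3, 1, 14]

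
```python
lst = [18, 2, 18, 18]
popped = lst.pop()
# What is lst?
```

[18, 2, 18]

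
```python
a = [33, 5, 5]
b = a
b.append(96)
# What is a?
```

After line 1: a = [33, 5, 5]
After line 2 (b = a is an alias, same object): a = [33, 5, 5], b = [33, 5, 5]
After line 3 (b.append mutates the shared list): a = [33, 5, 5, 96], b = [33, 5, 5, 96]

[33, 5, 5, 96]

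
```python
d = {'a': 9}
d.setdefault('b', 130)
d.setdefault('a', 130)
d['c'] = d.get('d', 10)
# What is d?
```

After line 1: d = {'a': 9}
After line 2 (setdefault adds 'b'=130): d = {'a': 9, 'b': 130}
After line 3 (setdefault 'a' no-op, already exists): d = {'a': 9, 'b': 130}
After line 4 (get('d', 10) returns default since 'd' not in d): d = {'a': 9, 'b': 130, 'c': 10}

{'a': 9, 'b': 130, 'c': 10}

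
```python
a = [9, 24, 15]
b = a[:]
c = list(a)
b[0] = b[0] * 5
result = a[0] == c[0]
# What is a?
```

After line 1: a = [9, 24, 15]
After line 2 (b = a[:], copy): a = [9, 24, 15], b = [9, 24, 15]
After line 3 (c = list(a) is a copy, new object): c = [9, 24, 15]
After line 4 (b[0] = 9 * 5 = 45; only b mutates (copy)): a = [9, 24, 15], b = [45, 24, 15], c = [9, 24, 15]
After line 5 (a[0] = 9, c[0] = 9; result = True)

[9, 24, 15]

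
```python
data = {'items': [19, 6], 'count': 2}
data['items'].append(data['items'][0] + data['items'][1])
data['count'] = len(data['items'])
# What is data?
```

After line 1: data = {'items': [19, 6], 'count': 2}
After line 2 (append 19 + 6 = 25): data = {'items': [19, 6, 25], 'count': 2}
After line 3 (count = len(items) = 3): data = {'items': [19, 6, 25], 'count': 3}

{'items': [19, 6, 25], 'count': 3}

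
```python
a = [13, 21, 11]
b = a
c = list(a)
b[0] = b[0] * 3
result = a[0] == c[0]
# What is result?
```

After line 1: a = [13, 21, 11]
After line 2 (b = a, alias): a = [13, 21, 11], b = [13, 21, 11]
After line 3 (c = list(a) is a copy, new object): c = [13, 21, 11]
After line 4 (b[0] = 13 * 3 = 39; mutates shared a/b): a = b = [39, 21, 11], c = [13, 21, 11]
After line 5 (a[0] = 39, c[0] = 13; result = False)

False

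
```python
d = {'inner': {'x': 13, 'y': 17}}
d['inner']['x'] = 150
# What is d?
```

After line 1: d = {'inner': {'x': 13, 'y': 17}}
After line 2 (inner x overwritten): d = {'inner': {'x': 150, 'y': 17}}

{'inner': {'x': 150, 'y': 17}}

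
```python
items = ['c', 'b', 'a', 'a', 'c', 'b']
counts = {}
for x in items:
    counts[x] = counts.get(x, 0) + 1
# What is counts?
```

Initial: counts = {}, items = ['c', 'b', 'a', 'a', 'c', 'b']
See 'c': counts = {'c': 1}
See 'b': counts = {'c': 1, 'b': 1}
See 'a': counts = {'c': 1, 'b': 1, 'a': 1}
See 'a': counts = {'c': 1, 'b': 1, 'a': 2}
See 'c': counts = {'c': 2, 'b': 1, 'a': 2}
See 'b': counts = {'c': 2, 'b': 2, 'a': 2}

{'c': 2, 'b': 2, 'a': 2}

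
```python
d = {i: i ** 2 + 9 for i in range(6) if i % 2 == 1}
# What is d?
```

{1: 10, 3: 18, 5: 34}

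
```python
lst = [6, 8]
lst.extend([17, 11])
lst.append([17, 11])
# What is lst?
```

After line 1: lst = [6, 8]
After line 2 (extend unpacks [17, 11]): lst = [6, 8, 17, 11]
After line 3 (append adds [17, 11] as single element): lst = [6, 8, 17, 11, [17, 11]]

[6, 8, 17, 11, [17, 11]]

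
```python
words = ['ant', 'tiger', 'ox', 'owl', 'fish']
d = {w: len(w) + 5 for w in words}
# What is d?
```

{'ant': 8, 'tiger': 10, 'ox': 7, 'owl': 8, 'fish': 9}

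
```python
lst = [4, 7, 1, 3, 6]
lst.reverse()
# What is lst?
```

[6, 3, 1, 7, 4]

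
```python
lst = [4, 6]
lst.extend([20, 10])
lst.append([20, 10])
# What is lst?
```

After line 1: lst = [4, 6]
After line 2 (extend unpacks [20, 10]): lst = [4, 6, 20, 10]
After line 3 (append adds [20, 10] as single element): lst = [4, 6, 20, 10, [20, 10]]

[4, 6, 20, 10, [20, 10]]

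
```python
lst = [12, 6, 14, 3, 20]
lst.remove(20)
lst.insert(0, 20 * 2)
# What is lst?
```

After line 1: lst = [12, 6, 14, 3, 20]
After line 2 (remove first 20): lst = [12, 6, 14, 3]
After line 3 (insert 40 at index 0): lst = [40, 12, 6, 14, 3]

[40, 12, 6, 14, 3]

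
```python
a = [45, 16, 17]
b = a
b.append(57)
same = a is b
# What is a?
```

After line 1: a = [45, 16, 17]
After line 2 (b = a is an alias, same object): a = [45, 16, 17], b = [45, 16, 17]
After line 3 (b.append mutates the shared list): a = [45, 16, 17, 57], b = [45, 16, 17, 57]
After line 4 (same = a is b; same object -> True): same = True

[45, 16, 17, 57]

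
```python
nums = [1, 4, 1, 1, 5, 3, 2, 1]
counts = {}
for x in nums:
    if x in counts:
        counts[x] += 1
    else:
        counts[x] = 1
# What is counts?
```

Initial: counts = {}, nums = [1, 4, 1, 1, 5, 3, 2, 1]
See 1: counts = {1: 1}
See 4: counts = {1: 1, 4: 1}
See 1: counts = {1: 2, 4: 1}
See 1: counts = {1: 3, 4: 1}
See 5: counts = {1: 3, 4: 1, 5: 1}
See 3: counts = {1: 3, 4: 1, 5: 1, 3: 1}
See 2: counts = {1: 3, 4: 1, 5: 1, 3: 1, 2: 1}
See 1: counts = {1: 4, 4: 1, 5: 1, 3: 1, 2: 1}

{1: 4, 4: 1, 5: 1, 3: 1, 2: 1}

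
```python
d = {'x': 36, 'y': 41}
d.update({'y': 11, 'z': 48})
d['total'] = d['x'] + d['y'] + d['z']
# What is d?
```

After line 1: d = {'x': 36, 'y': 41}
After line 2 (y overwritten, z added): d = {'x': 36, 'y': 11, 'z': 48}
After line 3 (total = 36 + 11 + 48 = 95): d = {'x': 36, 'y': 11, 'z': 48, 'total': 95}

{'x': 36, 'y': 11, 'z': 48, 'total': 95}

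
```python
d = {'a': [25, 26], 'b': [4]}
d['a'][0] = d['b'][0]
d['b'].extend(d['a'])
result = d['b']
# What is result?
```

After line 1: d = {'a': [25, 26], 'b': [4]}
After line 2 (a[0] = b[0] = 4): d = {'a': [4, 26], 'b': [4]}
After line 3 (b.extend(a) appends [4, 26]): d = {'a': [4, 26], 'b': [4, 4, 26]}
After line 4: result = d['b'] = [4, 4, 26]

[4, 4, 26]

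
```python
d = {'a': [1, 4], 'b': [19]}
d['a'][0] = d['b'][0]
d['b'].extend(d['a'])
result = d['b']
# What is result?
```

After line 1: d = {'a': [1, 4], 'b': [19]}
After line 2 (a[0] = b[0] = 19): d = {'a': [19, 4], 'b': [19]}
After line 3 (b.extend(a) appends [19, 4]): d = {'a': [19, 4], 'b': [19, 19, 4]}
After line 4: result = d['b'] = [19, 19, 4]

[19, 19, 4]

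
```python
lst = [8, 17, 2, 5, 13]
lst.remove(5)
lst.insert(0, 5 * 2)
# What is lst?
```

After line 1: lst = [8, 17, 2, 5, 13]
After line 2 (remove first 5): lst = [8, 17, 2, 13]
After line 3 (insert 10 at index 0): lst = [10, 8, 17, 2, 13]

[10, 8, 17, 2, 13]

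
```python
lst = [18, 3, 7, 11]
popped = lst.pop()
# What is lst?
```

[18, 3, 7]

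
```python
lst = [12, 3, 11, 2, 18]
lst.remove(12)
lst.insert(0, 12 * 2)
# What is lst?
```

After line 1: lst = [12, 3, 11, 2, 18]
After line 2 (remove first 12): lst = [3, 11, 2, 18]
After line 3 (insert 24 at index 0): lst = [24, 3, 11, 2, 18]

[24, 3, 11, 2, 18]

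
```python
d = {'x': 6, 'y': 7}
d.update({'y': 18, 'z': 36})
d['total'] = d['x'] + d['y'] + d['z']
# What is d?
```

After line 1: d = {'x': 6, 'y': 7}
After line 2 (y overwritten, z added): d = {'x': 6, 'y': 18, 'z': 36}
After line 3 (total = 6 + 18 + 36 = 60): d = {'x': 6, 'y': 18, 'z': 36, 'total': 60}

{'x': 6, 'y': 18, 'z': 36, 'total': 60}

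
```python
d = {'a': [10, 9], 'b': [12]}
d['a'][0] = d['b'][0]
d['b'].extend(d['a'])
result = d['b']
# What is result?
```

After line 1: d = {'a': [10, 9], 'b': [12]}
After line 2 (a[0] = b[0] = 12): d = {'a': [12, 9], 'b': [12]}
After line 3 (b.extend(a) appends [12, 9]): d = {'a': [12, 9], 'b': [12, 12, 9]}
After line 4: result = d['b'] = [12, 12, 9]

[12, 12, 9]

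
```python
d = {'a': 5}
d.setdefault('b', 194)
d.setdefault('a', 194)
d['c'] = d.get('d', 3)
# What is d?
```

After line 1: d = {'a': 5}
After line 2 (setdefault adds 'b'=194): d = {'a': 5, 'b': 194}
After line 3 (setdefault 'a' no-op, already exists): d = {'a': 5, 'b': 194}
After line 4 (get('d', 3) returns default since 'd' not in d): d = {'a': 5, 'b': 194, 'c': 3}

{'a': 5, 'b': 194, 'c': 3}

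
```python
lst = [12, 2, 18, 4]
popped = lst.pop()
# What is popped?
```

4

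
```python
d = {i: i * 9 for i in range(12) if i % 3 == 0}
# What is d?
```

{0: 0, 3: 27, 6: 54, 9: 81}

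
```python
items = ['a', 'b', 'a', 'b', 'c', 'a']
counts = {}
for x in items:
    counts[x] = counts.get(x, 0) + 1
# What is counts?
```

Initial: counts = {}, items = ['a', 'b', 'a', 'b', 'c', 'a']
See 'a': counts = {'a': 1}
See 'b': counts = {'a': 1, 'b': 1}
See 'a': counts = {'a': 2, 'b': 1}
See 'b': counts = {'a': 2, 'b': 2}
See 'c': counts = {'a': 2, 'b': 2, 'c': 1}
See 'a': counts = {'a': 3, 'b': 2, 'c': 1}

{'a': 3, 'b': 2, 'c': 1}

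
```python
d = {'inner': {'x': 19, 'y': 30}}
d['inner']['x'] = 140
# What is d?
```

After line 1: d = {'inner': {'x': 19, 'y': 30}}
After line 2 (inner x overwritten): d = {'inner': {'x': 140, 'y': 30}}

{'inner': {'x': 140, 'y': 30}}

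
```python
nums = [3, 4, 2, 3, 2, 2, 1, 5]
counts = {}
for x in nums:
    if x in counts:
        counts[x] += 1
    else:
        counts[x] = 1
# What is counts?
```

Initial: counts = {}, nums = [3, 4, 2, 3, 2, 2, 1, 5]
See 3: counts = {3: 1}
See 4: counts = {3: 1, 4: 1}
See 2: counts = {3: 1, 4: 1, 2: 1}
See 3: counts = {3: 2, 4: 1, 2: 1}
See 2: counts = {3: 2, 4: 1, 2: 2}
See 2: counts = {3: 2, 4: 1, 2: 3}
See 1: counts = {3: 2, 4: 1, 2: 3, 1: 1}
See 5: counts = {3: 2, 4: 1, 2: 3, 1: 1, 5: 1}

{3: 2, 4: 1, 2: 3, 1: 1, 5: 1}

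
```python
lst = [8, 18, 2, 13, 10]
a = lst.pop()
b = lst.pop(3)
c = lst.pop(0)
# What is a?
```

After line 1: lst = [8, 18, 2, 13, 10]
After line 2 (pop() -> a = 10): lst = [8, 18, 2, 13]
After line 3 (pop(3) -> b = 13): lst = [8, 18, 2]
After line 4 (pop(0) -> c = 8): lst = [18, 2]

10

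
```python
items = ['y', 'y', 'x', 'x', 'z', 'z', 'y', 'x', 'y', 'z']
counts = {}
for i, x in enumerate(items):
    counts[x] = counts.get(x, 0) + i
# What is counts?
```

Initial: counts = {}, items = ['y', 'y', 'x', 'x', 'z', 'z', 'y', 'x', 'y', 'z']
i=0, x='y': counts = {'y': 0}
i=1, x='y': counts = {'y': 1}
i=2, x='x': counts = {'y': 1, 'x': 2}
i=3, x='x': counts = {'y': 1, 'x': 5}
i=4, x='z': counts = {'y': 1, 'x': 5, 'z': 4}
i=5, x='z': counts = {'y': 1, 'x': 5, 'z': 9}
i=6, x='y': counts = {'y': 7, 'x': 5, 'z': 9}
i=7, x='x': counts = {'y': 7, 'x': 12, 'z': 9}
i=8, x='y': counts = {'y': 15, 'x': 12, 'z': 9}
i=9, x='z': counts = {'y': 15, 'x': 12, 'z': 18}

{'y': 15, 'x': 12, 'z': 18}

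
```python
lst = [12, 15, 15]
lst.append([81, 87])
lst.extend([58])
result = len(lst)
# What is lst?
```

After line 1: lst = [12, 15, 15]
After line 2 (append adds [81, 87] as single element): lst = [12, 15, 15, [81, 87]]
After line 3 (extend unpacks [58], adds 58): lst = [12, 15, 15, [81, 87], 58]
After line 4: result = len(lst) = 5

[12, 15, 15, [81, 87], 58]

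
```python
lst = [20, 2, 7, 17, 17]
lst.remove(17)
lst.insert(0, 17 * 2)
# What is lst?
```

After line 1: lst = [20, 2, 7, 17, 17]
After line 2 (remove first 17): lst = [20, 2, 7, 17]
After line 3 (insert 34 at index 0): lst = [34, 20, 2, 7, 17]

[34, 20, 2, 7, 17]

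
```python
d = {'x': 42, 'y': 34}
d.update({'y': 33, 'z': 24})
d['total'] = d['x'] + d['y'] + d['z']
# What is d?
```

After line 1: d = {'x': 42, 'y': 34}
After line 2 (y overwritten, z added): d = {'x': 42, 'y': 33, 'z': 24}
After line 3 (total = 42 + 33 + 24 = 99): d = {'x': 42, 'y': 33, 'z': 24, 'total': 99}

{'x': 42, 'y': 33, 'z': 24, 'total': 99}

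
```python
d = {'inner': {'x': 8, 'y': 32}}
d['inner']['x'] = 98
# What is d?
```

After line 1: d = {'inner': {'x': 8, 'y': 32}}
After line 2 (inner x overwritten): d = {'inner': {'x': 98, 'y': 32}}

{'inner': {'x': 98, 'y': 32}}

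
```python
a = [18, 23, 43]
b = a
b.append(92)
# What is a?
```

After line 1: a = [18, 23, 43]
After line 2 (b = a is an alias, same object): a = [18, 23, 43], b = [18, 23, 43]
After line 3 (b.append mutates the shared list): a = [18, 23, 43, 92], b = [18, 23, 43, 92]

[18, 23, 43, 92]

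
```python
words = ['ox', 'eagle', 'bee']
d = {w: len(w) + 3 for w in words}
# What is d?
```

{'ox': 5, 'eagle': 8, 'bee': 6}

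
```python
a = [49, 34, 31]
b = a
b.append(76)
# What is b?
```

After line 1: a = [49, 34, 31]
After line 2 (b = a is an alias, same object): a = [49, 34, 31], b = [49, 34, 31]
After line 3 (b.append mutates the shared list): a = [49, 34, 31, 76], b = [49, 34, 31, 76]

[49, 34, 31, 76]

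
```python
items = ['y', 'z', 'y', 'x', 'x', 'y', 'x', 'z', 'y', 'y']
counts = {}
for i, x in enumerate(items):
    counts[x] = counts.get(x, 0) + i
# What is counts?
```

Initial: counts = {}, items = ['y', 'z', 'y', 'x', 'x', 'y', 'x', 'z', 'y', 'y']
i=0, x='y': counts = {'y': 0}
i=1, x='z': counts = {'y': 0, 'z': 1}
i=2, x='y': counts = {'y': 2, 'z': 1}
i=3, x='x': counts = {'y': 2, 'z': 1, 'x': 3}
i=4, x='x': counts = {'y': 2, 'z': 1, 'x': 7}
i=5, x='y': counts = {'y': 7, 'z': 1, 'x': 7}
i=6, x='x': counts = {'y': 7, 'z': 1, 'x': 13}
i=7, x='z': counts = {'y': 7, 'z': 8, 'x': 13}
i=8, x='y': counts = {'y': 15, 'z': 8, 'x': 13}
i=9, x='y': counts = {'y': 24, 'z': 8, 'x': 13}

{'y': 24, 'z': 8, 'x': 13}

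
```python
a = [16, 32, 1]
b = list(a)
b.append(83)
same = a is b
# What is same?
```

After line 1: a = [16, 32, 1]
After line 2 (b = list(a) is a shallow copy, new object): a = [16, 32, 1], b = [16, 32, 1]
After line 3 (append only mutates b): a = [16, 32, 1], b = [16, 32, 1, 83]
After line 4 (same = a is b; different objects -> False): same = False

False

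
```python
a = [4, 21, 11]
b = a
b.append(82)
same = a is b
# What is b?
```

After line 1: a = [4, 21, 11]
After line 2 (b = a is an alias, same object): a = [4, 21, 11], b = [4, 21, 11]
After line 3 (b.append mutates the shared list): a = [4, 21, 11, 82], b = [4, 21, 11, 82]
After line 4 (same = a is b; same object -> True): same = True

[4, 21, 11, 82]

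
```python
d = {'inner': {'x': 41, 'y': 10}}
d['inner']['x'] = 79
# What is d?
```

After line 1: d = {'inner': {'x': 41, 'y': 10}}
After line 2 (inner x overwritten): d = {'inner': {'x': 79, 'y': 10}}

{'inner': {'x': 79, 'y': 10}}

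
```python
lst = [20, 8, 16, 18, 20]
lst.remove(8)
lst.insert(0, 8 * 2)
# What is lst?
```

After line 1: lst = [20, 8, 16, 18, 20]
After line 2 (remove first 8): lst = [20, 16, 18, 20]
After line 3 (insert 16 at index 0): lst = [16, 20, 16, 18, 20]

[16, 20, 16, 18, 20]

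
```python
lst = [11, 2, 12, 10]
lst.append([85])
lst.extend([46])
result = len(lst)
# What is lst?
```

After line 1: lst = [11, 2, 12, 10]
After line 2 (append adds [85] as single element): lst = [11, 2, 12, 10, [85]]
After line 3 (extend unpacks [46], adds 46): lst = [11, 2, 12, 10, [85], 46]
After line 4: result = len(lst) = 6

[11, 2, 12, 10, [85], 46]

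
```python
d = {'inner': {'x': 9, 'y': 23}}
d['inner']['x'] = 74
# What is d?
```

After line 1: d = {'inner': {'x': 9, 'y': 23}}
After line 2 (inner x overwritten): d = {'inner': {'x': 74, 'y': 23}}

{'inner': {'x': 74, 'y': 23}}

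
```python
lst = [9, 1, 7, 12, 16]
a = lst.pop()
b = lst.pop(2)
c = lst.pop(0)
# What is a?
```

After line 1: lst = [9, 1, 7, 12, 16]
After line 2 (pop() -> a = 16): lst = [9, 1, 7, 12]
After line 3 (pop(2) -> b = 7): lst = [9, 1, 12]
After line 4 (pop(0) -> c = 9): lst = [1, 12]

16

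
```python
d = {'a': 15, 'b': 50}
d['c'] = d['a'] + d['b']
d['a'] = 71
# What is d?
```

After line 1: d = {'a': 15, 'b': 50}
After line 2 (d['c'] = 15 + 50): d = {'a': 15, 'b': 50, 'c': 65}
After line 3: d = {'a': 71, 'b': 50, 'c': 65}

{'a': 71, 'b': 50, 'c': 65}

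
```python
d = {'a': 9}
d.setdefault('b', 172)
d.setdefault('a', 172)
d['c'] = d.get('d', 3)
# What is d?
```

After line 1: d = {'a': 9}
After line 2 (setdefault adds 'b'=172): d = {'a': 9, 'b': 172}
After line 3 (setdefault 'a' no-op, already exists): d = {'a': 9, 'b': 172}
After line 4 (get('d', 3) returns default since 'd' not in d): d = {'a': 9, 'b': 172, 'c': 3}

{'a': 9, 'b': 172, 'c': 3}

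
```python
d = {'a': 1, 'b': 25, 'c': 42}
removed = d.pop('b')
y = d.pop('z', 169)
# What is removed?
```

After line 1: d = {'a': 1, 'b': 25, 'c': 42}
After line 2 (pop 'b' returns 25): d = {'a': 1, 'c': 42}, removed = 25
After line 3 (pop 'z' missing, returns default 169): d = {'a': 1, 'c': 42}, y = 169

25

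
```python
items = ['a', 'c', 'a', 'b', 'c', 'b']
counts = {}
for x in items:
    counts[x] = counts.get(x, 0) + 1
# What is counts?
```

Initial: counts = {}, items = ['a', 'c', 'a', 'b', 'c', 'b']
See 'a': counts = {'a': 1}
See 'c': counts = {'a': 1, 'c': 1}
See 'a': counts = {'a': 2, 'c': 1}
See 'b': counts = {'a': 2, 'c': 1, 'b': 1}
See 'c': counts = {'a': 2, 'c': 2, 'b': 1}
See 'b': counts = {'a': 2, 'c': 2, 'b': 2}

{'a': 2, 'c': 2, 'b': 2}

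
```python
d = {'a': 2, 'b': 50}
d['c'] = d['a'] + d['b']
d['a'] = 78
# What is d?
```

After line 1: d = {'a': 2, 'b': 50}
After line 2 (d['c'] = 2 + 50): d = {'a': 2, 'b': 50, 'c': 52}
After line 3: d = {'a': 78, 'b': 50, 'c': 52}

{'a': 78, 'b': 50, 'c': 52}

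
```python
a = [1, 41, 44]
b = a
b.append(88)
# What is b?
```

After line 1: a = [1, 41, 44]
After line 2 (b = a is an alias, same object): a = [1, 41, 44], b = [1, 41, 44]
After line 3 (b.append mutates the shared list): a = [1, 41, 44, 88], b = [1, 41, 44, 88]

[1, 41, 44, 88]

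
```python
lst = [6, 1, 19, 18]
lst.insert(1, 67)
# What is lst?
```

[6, 67, 1, 19, 18]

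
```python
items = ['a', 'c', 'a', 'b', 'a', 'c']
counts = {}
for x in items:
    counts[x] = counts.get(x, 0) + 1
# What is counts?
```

Initial: counts = {}, items = ['a', 'c', 'a', 'b', 'a', 'c']
See 'a': counts = {'a': 1}
See 'c': counts = {'a': 1, 'c': 1}
See 'a': counts = {'a': 2, 'c': 1}
See 'b': counts = {'a': 2, 'c': 1, 'b': 1}
See 'a': counts = {'a': 3, 'c': 1, 'b': 1}
See 'c': counts = {'a': 3, 'c': 2, 'b': 1}

{'a': 3, 'c': 2, 'b': 1}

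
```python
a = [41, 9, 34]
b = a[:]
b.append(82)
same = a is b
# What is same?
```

After line 1: a = [41, 9, 34]
After line 2 (b = a[:] is a shallow copy, new object): a = [41, 9, 34], b = [41, 9, 34]
After line 3 (append only mutates b): a = [41, 9, 34], b = [41, 9, 34, 82]
After line 4 (same = a is b; different objects -> False): same = False

False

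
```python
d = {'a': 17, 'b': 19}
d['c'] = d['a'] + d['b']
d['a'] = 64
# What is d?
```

After line 1: d = {'a': 17, 'b': 19}
After line 2 (d['c'] = 17 + 19): d = {'a': 17, 'b': 19, 'c': 36}
After line 3: d = {'a': 64, 'b': 19, 'c': 36}

{'a': 64, 'b': 19, 'c': 36}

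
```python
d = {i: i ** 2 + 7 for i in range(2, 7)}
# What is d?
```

{2: 11, 3: 16, 4: 23, 5: 32, 6: 43}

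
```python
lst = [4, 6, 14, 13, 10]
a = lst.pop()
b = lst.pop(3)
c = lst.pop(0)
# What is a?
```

After line 1: lst = [4, 6, 14, 13, 10]
After line 2 (pop() -> a = 10): lst = [4, 6, 14, 13]
After line 3 (pop(3) -> b = 13): lst = [4, 6, 14]
After line 4 (pop(0) -> c = 4): lst = [6, 14]

10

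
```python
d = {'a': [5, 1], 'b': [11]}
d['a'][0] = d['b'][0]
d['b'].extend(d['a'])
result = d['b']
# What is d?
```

After line 1: d = {'a': [5, 1], 'b': [11]}
After line 2 (a[0] = b[0] = 11): d = {'a': [11, 1], 'b': [11]}
After line 3 (b.extend(a) appends [11, 1]): d = {'a': [11, 1], 'b': [11, 11, 1]}
After line 4: result = d['b'] = [11, 11, 1]

{'a': [11, 1], 'b': [11, 11, 1]}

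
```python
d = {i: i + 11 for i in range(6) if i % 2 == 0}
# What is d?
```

{0: 11, 2: 13, 4: 15}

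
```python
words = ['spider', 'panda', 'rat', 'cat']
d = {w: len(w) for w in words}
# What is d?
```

{'spider': 6, 'panda': 5, 'rat': 3, 'cat': 3}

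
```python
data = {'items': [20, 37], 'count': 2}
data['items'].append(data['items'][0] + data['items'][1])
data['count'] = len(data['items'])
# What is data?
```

After line 1: data = {'items': [20, 37], 'count': 2}
After line 2 (append 20 + 37 = 57): data = {'items': [20, 37, 57], 'count': 2}
After line 3 (count = len(items) = 3): data = {'items': [20, 37, 57], 'count': 3}

{'items': [20, 37, 57], 'count': 3}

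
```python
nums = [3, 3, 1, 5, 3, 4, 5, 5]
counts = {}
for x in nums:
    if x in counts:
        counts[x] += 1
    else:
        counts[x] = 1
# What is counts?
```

Initial: counts = {}, nums = [3, 3, 1, 5, 3, 4, 5, 5]
See 3: counts = {3: 1}
See 3: counts = {3: 2}
See 1: counts = {3: 2, 1: 1}
See 5: counts = {3: 2, 1: 1, 5: 1}
See 3: counts = {3: 3, 1: 1, 5: 1}
See 4: counts = {3: 3, 1: 1, 5: 1, 4: 1}
See 5: counts = {3: 3, 1: 1, 5: 2, 4: 1}
See 5: counts = {3: 3, 1: 1, 5: 3, 4: 1}

{3: 3, 1: 1, 5: 3, 4: 1}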